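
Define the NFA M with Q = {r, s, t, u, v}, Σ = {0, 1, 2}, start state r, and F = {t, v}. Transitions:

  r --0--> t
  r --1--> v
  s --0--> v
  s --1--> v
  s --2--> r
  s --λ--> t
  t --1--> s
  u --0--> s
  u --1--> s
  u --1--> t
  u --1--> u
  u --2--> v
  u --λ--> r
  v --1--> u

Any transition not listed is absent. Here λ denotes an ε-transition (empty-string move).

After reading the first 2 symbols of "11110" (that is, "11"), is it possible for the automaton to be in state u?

Start in {r}.
Read '1': {r} → {v}.
Read '1': {v} → {r, u}.
State u is in {r, u}.

Yes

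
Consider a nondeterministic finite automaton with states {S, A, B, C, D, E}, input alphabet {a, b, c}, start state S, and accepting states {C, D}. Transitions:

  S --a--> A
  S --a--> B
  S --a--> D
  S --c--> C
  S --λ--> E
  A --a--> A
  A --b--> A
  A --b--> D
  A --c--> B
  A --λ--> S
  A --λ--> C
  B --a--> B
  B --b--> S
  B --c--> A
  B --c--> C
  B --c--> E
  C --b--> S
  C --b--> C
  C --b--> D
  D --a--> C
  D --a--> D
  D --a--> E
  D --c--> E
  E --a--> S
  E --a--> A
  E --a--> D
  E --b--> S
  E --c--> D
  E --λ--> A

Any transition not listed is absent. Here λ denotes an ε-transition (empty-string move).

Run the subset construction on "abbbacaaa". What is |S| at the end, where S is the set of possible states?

6

Start: ε-closure({S}) = {S, A, C, E}.
Read 'a': S→{A, B, D}, A→{A}, C→∅, E→{S, A, D}; union {S, A, B, D}; ε-closure = {S, A, B, C, D, E}.
Read 'b': S→∅, A→{A, D}, B→{S}, C→{S, C, D}, D→∅, E→{S}; union {S, A, C, D}; ε-closure = {S, A, C, D, E}.
Read 'b': S→∅, A→{A, D}, C→{S, C, D}, D→∅, E→{S}; union {S, A, C, D}; ε-closure = {S, A, C, D, E}.
Read 'b': S→∅, A→{A, D}, C→{S, C, D}, D→∅, E→{S}; union {S, A, C, D}; ε-closure = {S, A, C, D, E}.
Read 'a': S→{A, B, D}, A→{A}, C→∅, D→{C, D, E}, E→{S, A, D}; now {S, A, B, C, D, E}.
Read 'c': S→{C}, A→{B}, B→{A, C, E}, C→∅, D→{E}, E→{D}; union {A, B, C, D, E}; ε-closure = {S, A, B, C, D, E}.
Read 'a': S→{A, B, D}, A→{A}, B→{B}, C→∅, D→{C, D, E}, E→{S, A, D}; now {S, A, B, C, D, E}.
Read 'a': S→{A, B, D}, A→{A}, B→{B}, C→∅, D→{C, D, E}, E→{S, A, D}; now {S, A, B, C, D, E}.
Read 'a': S→{A, B, D}, A→{A}, B→{B}, C→∅, D→{C, D, E}, E→{S, A, D}; now {S, A, B, C, D, E}.
That set has 6 states.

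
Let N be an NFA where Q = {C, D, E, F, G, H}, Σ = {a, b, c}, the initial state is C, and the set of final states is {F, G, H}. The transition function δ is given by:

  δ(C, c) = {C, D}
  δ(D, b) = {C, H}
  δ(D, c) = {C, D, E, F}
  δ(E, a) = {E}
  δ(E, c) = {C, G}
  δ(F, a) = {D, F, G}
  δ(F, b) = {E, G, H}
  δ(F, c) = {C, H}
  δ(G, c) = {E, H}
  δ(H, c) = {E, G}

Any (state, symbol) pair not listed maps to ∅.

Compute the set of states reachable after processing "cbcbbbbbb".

∅

Start in {C}.
Read 'c': C→{C, D}; now {C, D}.
Read 'b': C→∅, D→{C, H}; now {C, H}.
Read 'c': C→{C, D}, H→{E, G}; now {C, D, E, G}.
Read 'b': C→∅, D→{C, H}, E→∅, G→∅; now {C, H}.
Read 'b': C→∅, H→∅; now ∅.
The set is empty and remains empty for the remaining 4 symbols.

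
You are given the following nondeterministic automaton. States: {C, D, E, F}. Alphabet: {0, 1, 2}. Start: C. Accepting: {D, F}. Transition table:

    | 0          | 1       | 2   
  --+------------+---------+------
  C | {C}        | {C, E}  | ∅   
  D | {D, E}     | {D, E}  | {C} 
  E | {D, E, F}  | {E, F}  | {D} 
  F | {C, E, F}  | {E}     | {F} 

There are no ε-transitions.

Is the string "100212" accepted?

Yes

Start in {C}.
Read '1': {C} → {C, E}.
Read '0': {C, E} → {C, D, E, F}.
Read '0': {C, D, E, F} → {C, D, E, F}.
Read '2': {C, D, E, F} → {C, D, F}.
Read '1': {C, D, F} → {C, D, E}.
Read '2': {C, D, E} → {C, D}.
The final set {C, D} contains the accepting state D.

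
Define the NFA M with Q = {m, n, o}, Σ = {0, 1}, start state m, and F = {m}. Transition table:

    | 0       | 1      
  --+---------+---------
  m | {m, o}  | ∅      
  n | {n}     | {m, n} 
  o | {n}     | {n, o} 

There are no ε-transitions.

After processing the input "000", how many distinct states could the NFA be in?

3

Start in {m}.
Read '0': {m} → {m, o}.
Read '0': {m, o} → {m, n, o}.
Read '0': {m, n, o} → {m, n, o}.
That set has 3 states.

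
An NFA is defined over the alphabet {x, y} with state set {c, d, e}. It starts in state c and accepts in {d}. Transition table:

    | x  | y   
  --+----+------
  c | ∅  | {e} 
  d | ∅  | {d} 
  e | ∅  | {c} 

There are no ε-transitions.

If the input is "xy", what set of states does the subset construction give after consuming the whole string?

Start in {c}.
Read 'x': c→∅; now ∅.
The set is empty and remains empty for the remaining 1 symbol.

∅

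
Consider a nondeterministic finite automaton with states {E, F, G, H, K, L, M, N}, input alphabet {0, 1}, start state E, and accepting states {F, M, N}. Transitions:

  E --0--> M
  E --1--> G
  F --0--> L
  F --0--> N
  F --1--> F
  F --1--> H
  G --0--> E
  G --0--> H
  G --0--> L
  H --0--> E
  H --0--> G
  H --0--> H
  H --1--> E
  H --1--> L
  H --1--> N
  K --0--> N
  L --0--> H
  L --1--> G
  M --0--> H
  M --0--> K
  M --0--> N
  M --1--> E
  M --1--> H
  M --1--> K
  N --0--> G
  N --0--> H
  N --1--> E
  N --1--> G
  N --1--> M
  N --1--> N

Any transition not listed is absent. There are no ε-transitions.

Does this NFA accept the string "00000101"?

Yes

Start in {E}.
Read '0': E→{M}; now {M}.
Read '0': M→{H, K, N}; now {H, K, N}.
Read '0': H→{E, G, H}, K→{N}, N→{G, H}; now {E, G, H, N}.
Read '0': E→{M}, G→{E, H, L}, H→{E, G, H}, N→{G, H}; now {E, G, H, L, M}.
Read '0': E→{M}, G→{E, H, L}, H→{E, G, H}, L→{H}, M→{H, K, N}; now {E, G, H, K, L, M, N}.
Read '1': E→{G}, G→∅, H→{E, L, N}, K→∅, L→{G}, M→{E, H, K}, N→{E, G, M, N}; now {E, G, H, K, L, M, N}.
Read '0': E→{M}, G→{E, H, L}, H→{E, G, H}, K→{N}, L→{H}, M→{H, K, N}, N→{G, H}; now {E, G, H, K, L, M, N}.
Read '1': E→{G}, G→∅, H→{E, L, N}, K→∅, L→{G}, M→{E, H, K}, N→{E, G, M, N}; now {E, G, H, K, L, M, N}.
The final set {E, G, H, K, L, M, N} contains the accepting states M, N.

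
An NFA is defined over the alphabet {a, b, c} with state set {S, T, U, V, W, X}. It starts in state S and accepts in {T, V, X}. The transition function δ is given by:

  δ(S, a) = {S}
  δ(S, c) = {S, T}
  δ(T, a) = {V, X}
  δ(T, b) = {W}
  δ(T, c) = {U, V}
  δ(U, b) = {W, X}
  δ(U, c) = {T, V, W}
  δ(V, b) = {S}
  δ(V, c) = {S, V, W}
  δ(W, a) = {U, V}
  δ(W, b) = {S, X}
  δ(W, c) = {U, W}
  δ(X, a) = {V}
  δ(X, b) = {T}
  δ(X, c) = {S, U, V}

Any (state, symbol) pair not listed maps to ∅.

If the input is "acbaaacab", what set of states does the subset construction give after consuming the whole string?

∅

Start in {S}.
Read 'a': {S} → {S}.
Read 'c': {S} → {S, T}.
Read 'b': {S, T} → {W}.
Read 'a': {W} → {U, V}.
Read 'a': {U, V} → ∅.
The set is empty and remains empty for the remaining 4 symbols.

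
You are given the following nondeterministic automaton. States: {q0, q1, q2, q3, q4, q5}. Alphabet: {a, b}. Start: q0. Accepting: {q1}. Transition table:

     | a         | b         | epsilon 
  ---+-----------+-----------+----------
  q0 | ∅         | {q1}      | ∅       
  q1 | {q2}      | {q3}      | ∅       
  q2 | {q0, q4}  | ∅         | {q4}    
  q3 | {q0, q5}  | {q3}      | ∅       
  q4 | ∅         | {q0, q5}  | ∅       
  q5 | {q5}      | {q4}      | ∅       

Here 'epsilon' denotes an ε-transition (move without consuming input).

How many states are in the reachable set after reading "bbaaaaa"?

Start in {q0}.
Read 'b': {q0} → {q1}.
Read 'b': {q1} → {q3}.
Read 'a': {q3} → {q0, q5}.
Read 'a': {q0, q5} → {q5}.
Read 'a': {q5} → {q5}.
Read 'a': {q5} → {q5}.
Read 'a': {q5} → {q5}.
That set has 1 state.

1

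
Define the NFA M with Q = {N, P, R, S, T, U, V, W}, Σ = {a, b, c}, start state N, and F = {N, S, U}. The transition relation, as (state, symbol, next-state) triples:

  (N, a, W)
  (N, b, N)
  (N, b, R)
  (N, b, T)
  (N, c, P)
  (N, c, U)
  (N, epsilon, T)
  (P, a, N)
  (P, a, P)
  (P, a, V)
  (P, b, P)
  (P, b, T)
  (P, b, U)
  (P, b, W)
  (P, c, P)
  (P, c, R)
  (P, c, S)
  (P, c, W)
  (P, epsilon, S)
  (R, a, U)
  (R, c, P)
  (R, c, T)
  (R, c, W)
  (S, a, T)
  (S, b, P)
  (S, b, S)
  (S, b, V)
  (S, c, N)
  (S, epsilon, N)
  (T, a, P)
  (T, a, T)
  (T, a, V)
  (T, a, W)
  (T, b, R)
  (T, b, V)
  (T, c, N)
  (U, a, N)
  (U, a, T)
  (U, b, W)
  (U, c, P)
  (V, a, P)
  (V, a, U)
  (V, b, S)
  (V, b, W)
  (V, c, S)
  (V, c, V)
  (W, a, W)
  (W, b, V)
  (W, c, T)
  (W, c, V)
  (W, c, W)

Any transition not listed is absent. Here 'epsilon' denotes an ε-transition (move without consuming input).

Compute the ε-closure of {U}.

{U}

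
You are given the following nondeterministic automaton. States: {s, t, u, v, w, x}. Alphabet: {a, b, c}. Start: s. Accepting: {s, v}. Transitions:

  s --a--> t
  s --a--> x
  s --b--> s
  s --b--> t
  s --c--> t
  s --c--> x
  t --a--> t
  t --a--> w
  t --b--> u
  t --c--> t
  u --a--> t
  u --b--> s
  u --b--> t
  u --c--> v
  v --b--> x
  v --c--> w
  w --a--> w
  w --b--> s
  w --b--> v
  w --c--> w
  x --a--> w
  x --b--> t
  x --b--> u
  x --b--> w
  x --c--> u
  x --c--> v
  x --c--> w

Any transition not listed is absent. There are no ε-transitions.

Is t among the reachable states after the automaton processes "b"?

Start in {s}.
Read 'b': s→{s, t}; now {s, t}.
State t is in {s, t}.

Yes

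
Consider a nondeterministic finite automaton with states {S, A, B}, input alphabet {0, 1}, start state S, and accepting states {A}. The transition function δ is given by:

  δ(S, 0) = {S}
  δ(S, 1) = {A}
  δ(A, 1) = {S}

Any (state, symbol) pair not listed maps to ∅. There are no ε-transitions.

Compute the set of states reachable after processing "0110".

{S}

Start in {S}.
Read '0': {S} → {S}.
Read '1': {S} → {A}.
Read '1': {A} → {S}.
Read '0': {S} → {S}.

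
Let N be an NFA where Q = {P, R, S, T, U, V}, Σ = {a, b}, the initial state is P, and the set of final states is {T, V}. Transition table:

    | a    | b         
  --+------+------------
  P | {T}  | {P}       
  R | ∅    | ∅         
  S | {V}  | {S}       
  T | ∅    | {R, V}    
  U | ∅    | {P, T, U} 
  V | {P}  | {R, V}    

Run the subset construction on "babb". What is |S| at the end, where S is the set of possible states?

Start in {P}.
Read 'b': P→{P}; now {P}.
Read 'a': P→{T}; now {T}.
Read 'b': T→{R, V}; now {R, V}.
Read 'b': R→∅, V→{R, V}; now {R, V}.
That set has 2 states.

2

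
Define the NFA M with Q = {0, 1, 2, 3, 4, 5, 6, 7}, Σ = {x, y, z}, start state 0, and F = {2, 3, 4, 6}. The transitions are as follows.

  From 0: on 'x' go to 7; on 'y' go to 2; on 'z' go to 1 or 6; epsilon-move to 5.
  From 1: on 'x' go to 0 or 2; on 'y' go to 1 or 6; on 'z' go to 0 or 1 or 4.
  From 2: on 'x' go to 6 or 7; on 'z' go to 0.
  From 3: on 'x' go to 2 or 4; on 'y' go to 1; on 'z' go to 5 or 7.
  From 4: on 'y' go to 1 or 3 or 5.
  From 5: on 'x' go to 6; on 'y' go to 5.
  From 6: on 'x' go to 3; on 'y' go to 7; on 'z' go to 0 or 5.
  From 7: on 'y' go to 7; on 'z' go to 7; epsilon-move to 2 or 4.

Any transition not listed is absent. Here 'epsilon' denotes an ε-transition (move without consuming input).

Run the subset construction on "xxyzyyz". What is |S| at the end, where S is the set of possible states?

6

Start: ε-closure({0}) = {0, 5}.
Read 'x': {0, 5} → {2, 4, 6, 7}.
Read 'x': {2, 4, 6, 7} → {2, 3, 4, 6, 7}.
Read 'y': {2, 3, 4, 6, 7} → {1, 2, 3, 4, 5, 7}.
Read 'z': {1, 2, 3, 4, 5, 7} → {0, 1, 2, 4, 5, 7}.
Read 'y': {0, 1, 2, 4, 5, 7} → {1, 2, 3, 4, 5, 6, 7}.
Read 'y': {1, 2, 3, 4, 5, 6, 7} → {1, 2, 3, 4, 5, 6, 7}.
Read 'z': {1, 2, 3, 4, 5, 6, 7} → {0, 1, 2, 4, 5, 7}.
That set has 6 states.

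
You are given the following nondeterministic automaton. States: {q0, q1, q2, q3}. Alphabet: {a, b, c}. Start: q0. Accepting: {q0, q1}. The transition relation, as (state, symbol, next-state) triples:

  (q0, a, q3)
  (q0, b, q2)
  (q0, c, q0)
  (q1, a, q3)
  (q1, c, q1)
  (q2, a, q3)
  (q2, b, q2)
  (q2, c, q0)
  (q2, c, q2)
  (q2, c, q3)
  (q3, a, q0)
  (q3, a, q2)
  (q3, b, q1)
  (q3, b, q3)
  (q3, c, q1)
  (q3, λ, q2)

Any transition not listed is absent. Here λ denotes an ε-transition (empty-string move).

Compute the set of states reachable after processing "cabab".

Start in {q0}.
Read 'c': {q0} → {q0}.
Read 'a': {q0} → {q2, q3}.
Read 'b': {q2, q3} → {q1, q2, q3}.
Read 'a': {q1, q2, q3} → {q0, q2, q3}.
Read 'b': {q0, q2, q3} → {q1, q2, q3}.

{q1, q2, q3}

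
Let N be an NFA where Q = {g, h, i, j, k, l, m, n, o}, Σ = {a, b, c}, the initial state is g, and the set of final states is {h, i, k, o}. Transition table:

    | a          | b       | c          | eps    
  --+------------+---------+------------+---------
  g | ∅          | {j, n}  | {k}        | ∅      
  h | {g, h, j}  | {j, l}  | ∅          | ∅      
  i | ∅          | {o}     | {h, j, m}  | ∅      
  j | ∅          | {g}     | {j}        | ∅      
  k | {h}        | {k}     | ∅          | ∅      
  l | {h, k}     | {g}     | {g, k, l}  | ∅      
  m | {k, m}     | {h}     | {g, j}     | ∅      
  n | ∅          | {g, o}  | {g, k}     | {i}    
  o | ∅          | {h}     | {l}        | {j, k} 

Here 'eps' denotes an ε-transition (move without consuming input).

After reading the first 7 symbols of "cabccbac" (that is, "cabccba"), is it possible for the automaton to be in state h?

Yes

Start in {g}.
Read 'c': {g} → {k}.
Read 'a': {k} → {h}.
Read 'b': {h} → {j, l}.
Read 'c': {j, l} → {g, j, k, l}.
Read 'c': {g, j, k, l} → {g, j, k, l}.
Read 'b': {g, j, k, l} → {g, i, j, k, n}.
Read 'a': {g, i, j, k, n} → {h}.
State h is in {h}.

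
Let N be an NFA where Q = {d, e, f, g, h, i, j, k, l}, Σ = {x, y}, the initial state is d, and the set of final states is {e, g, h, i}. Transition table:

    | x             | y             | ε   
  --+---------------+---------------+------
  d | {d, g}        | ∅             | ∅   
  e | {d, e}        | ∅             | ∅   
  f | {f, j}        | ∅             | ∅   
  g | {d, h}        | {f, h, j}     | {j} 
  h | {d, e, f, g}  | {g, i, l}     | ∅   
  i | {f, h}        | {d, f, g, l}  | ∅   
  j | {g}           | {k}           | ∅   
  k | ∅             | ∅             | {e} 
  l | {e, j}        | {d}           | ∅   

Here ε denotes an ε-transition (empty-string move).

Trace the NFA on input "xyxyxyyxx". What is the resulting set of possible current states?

{d, e, f, g, h, j}

Start in {d}.
Read 'x': {d} → {d, g, j}.
Read 'y': {d, g, j} → {e, f, h, j, k}.
Read 'x': {e, f, h, j, k} → {d, e, f, g, j}.
Read 'y': {d, e, f, g, j} → {e, f, h, j, k}.
Read 'x': {e, f, h, j, k} → {d, e, f, g, j}.
Read 'y': {d, e, f, g, j} → {e, f, h, j, k}.
Read 'y': {e, f, h, j, k} → {e, g, i, j, k, l}.
Read 'x': {e, g, i, j, k, l} → {d, e, f, g, h, j}.
Read 'x': {d, e, f, g, h, j} → {d, e, f, g, h, j}.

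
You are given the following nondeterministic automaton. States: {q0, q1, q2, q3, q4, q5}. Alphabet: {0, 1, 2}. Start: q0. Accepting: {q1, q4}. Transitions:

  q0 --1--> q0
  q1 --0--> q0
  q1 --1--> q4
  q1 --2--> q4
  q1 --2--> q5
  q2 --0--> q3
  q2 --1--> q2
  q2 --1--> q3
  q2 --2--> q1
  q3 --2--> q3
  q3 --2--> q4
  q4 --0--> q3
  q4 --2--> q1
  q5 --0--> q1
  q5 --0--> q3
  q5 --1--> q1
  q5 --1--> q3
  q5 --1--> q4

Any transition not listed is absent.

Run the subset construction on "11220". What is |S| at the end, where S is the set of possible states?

0

Start in {q0}.
Read '1': q0→{q0}; now {q0}.
Read '1': q0→{q0}; now {q0}.
Read '2': q0→∅; now ∅.
The set is empty and remains empty for the remaining 2 symbols.
That set has 0 states.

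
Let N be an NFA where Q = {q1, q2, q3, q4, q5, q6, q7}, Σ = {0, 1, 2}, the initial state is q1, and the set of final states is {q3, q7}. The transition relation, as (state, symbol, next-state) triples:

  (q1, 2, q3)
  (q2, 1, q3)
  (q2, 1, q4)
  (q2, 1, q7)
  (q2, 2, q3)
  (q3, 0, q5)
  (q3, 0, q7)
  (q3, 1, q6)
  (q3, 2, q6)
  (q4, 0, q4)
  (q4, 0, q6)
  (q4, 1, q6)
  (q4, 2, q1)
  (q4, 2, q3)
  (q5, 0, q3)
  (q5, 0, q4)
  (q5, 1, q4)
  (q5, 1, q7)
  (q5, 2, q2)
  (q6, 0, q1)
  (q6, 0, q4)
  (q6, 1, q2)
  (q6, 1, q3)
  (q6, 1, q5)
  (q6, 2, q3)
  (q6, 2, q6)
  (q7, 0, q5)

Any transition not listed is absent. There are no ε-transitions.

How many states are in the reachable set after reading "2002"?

Start in {q1}.
Read '2': q1→{q3}; now {q3}.
Read '0': q3→{q5, q7}; now {q5, q7}.
Read '0': q5→{q3, q4}, q7→{q5}; now {q3, q4, q5}.
Read '2': q3→{q6}, q4→{q1, q3}, q5→{q2}; now {q1, q2, q3, q6}.
That set has 4 states.

4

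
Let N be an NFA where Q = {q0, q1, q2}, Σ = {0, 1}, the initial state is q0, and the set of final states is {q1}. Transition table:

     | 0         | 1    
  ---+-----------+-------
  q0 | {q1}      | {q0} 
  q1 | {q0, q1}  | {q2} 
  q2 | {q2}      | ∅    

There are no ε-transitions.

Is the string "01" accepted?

No

Start in {q0}.
Read '0': {q0} → {q1}.
Read '1': {q1} → {q2}.
The final set {q2} contains no accepting state.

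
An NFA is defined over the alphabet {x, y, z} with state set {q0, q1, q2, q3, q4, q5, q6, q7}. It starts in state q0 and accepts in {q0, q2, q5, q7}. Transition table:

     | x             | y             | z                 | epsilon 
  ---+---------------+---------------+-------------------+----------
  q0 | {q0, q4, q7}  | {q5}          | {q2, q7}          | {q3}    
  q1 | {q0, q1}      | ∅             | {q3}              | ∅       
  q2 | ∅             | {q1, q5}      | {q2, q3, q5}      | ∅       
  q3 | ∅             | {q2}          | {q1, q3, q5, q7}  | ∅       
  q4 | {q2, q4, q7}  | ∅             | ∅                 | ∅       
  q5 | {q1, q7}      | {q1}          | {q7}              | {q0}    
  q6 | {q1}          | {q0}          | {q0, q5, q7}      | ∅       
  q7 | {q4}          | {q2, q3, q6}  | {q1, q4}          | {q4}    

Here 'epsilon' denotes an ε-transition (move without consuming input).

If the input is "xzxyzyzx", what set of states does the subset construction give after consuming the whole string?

{q0, q1, q2, q3, q4, q7}

Start: ε-closure({q0}) = {q0, q3}.
Read 'x': q0→{q0, q4, q7}, q3→∅; union {q0, q4, q7}; ε-closure = {q0, q3, q4, q7}.
Read 'z': q0→{q2, q7}, q3→{q1, q3, q5, q7}, q4→∅, q7→{q1, q4}; union {q1, q2, q3, q4, q5, q7}; ε-closure = {q0, q1, q2, q3, q4, q5, q7}.
Read 'x': q0→{q0, q4, q7}, q1→{q0, q1}, q2→∅, q3→∅, q4→{q2, q4, q7}, q5→{q1, q7}, q7→{q4}; union {q0, q1, q2, q4, q7}; ε-closure = {q0, q1, q2, q3, q4, q7}.
Read 'y': q0→{q5}, q1→∅, q2→{q1, q5}, q3→{q2}, q4→∅, q7→{q2, q3, q6}; union {q1, q2, q3, q5, q6}; ε-closure = {q0, q1, q2, q3, q5, q6}.
Read 'z': q0→{q2, q7}, q1→{q3}, q2→{q2, q3, q5}, q3→{q1, q3, q5, q7}, q5→{q7}, q6→{q0, q5, q7}; union {q0, q1, q2, q3, q5, q7}; ε-closure = {q0, q1, q2, q3, q4, q5, q7}.
Read 'y': q0→{q5}, q1→∅, q2→{q1, q5}, q3→{q2}, q4→∅, q5→{q1}, q7→{q2, q3, q6}; union {q1, q2, q3, q5, q6}; ε-closure = {q0, q1, q2, q3, q5, q6}.
Read 'z': q0→{q2, q7}, q1→{q3}, q2→{q2, q3, q5}, q3→{q1, q3, q5, q7}, q5→{q7}, q6→{q0, q5, q7}; union {q0, q1, q2, q3, q5, q7}; ε-closure = {q0, q1, q2, q3, q4, q5, q7}.
Read 'x': q0→{q0, q4, q7}, q1→{q0, q1}, q2→∅, q3→∅, q4→{q2, q4, q7}, q5→{q1, q7}, q7→{q4}; union {q0, q1, q2, q4, q7}; ε-closure = {q0, q1, q2, q3, q4, q7}.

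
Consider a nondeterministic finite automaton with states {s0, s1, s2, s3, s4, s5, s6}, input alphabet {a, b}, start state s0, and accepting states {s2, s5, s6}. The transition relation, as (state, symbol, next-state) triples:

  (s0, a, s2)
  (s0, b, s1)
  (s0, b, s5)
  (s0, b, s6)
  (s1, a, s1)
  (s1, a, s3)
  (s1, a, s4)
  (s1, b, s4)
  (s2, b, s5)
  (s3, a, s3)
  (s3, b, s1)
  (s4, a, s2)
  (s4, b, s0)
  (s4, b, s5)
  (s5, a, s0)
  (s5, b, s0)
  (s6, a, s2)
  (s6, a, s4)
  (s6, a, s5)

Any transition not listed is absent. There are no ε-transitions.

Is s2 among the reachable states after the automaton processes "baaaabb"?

Start in {s0}.
Read 'b': {s0} → {s1, s5, s6}.
Read 'a': {s1, s5, s6} → {s0, s1, s2, s3, s4, s5}.
Read 'a': {s0, s1, s2, s3, s4, s5} → {s0, s1, s2, s3, s4}.
Read 'a': {s0, s1, s2, s3, s4} → {s1, s2, s3, s4}.
Read 'a': {s1, s2, s3, s4} → {s1, s2, s3, s4}.
Read 'b': {s1, s2, s3, s4} → {s0, s1, s4, s5}.
Read 'b': {s0, s1, s4, s5} → {s0, s1, s4, s5, s6}.
State s2 is not in {s0, s1, s4, s5, s6}.

No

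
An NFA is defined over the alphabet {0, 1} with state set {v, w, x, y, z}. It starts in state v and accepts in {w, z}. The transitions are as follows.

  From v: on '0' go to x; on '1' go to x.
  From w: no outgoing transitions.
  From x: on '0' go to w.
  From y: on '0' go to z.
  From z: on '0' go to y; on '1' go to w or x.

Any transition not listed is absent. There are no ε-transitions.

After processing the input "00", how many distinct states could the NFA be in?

Start in {v}.
Read '0': {v} → {x}.
Read '0': {x} → {w}.
That set has 1 state.

1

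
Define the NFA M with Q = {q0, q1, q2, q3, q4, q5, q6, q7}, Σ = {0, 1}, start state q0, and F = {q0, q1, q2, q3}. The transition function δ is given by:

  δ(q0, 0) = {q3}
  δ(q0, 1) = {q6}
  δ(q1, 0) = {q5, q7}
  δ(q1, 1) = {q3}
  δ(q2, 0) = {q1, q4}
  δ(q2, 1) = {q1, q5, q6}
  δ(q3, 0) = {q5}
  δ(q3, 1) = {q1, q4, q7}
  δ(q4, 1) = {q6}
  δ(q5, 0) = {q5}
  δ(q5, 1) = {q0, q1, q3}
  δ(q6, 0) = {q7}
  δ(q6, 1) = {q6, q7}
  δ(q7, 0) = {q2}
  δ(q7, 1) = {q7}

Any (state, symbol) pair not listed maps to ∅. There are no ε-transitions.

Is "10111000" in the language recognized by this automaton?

No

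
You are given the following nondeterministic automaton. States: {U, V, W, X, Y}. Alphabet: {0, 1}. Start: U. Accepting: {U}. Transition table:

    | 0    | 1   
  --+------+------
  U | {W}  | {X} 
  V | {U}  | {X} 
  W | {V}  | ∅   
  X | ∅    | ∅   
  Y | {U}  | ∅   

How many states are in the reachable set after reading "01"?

Start in {U}.
Read '0': U→{W}; now {W}.
Read '1': W→∅; now ∅.
That set has 0 states.

0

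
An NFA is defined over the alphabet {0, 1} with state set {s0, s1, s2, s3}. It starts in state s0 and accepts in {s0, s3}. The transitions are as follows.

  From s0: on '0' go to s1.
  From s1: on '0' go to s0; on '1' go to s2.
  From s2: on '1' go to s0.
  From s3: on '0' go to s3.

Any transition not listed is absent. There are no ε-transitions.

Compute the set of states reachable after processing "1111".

∅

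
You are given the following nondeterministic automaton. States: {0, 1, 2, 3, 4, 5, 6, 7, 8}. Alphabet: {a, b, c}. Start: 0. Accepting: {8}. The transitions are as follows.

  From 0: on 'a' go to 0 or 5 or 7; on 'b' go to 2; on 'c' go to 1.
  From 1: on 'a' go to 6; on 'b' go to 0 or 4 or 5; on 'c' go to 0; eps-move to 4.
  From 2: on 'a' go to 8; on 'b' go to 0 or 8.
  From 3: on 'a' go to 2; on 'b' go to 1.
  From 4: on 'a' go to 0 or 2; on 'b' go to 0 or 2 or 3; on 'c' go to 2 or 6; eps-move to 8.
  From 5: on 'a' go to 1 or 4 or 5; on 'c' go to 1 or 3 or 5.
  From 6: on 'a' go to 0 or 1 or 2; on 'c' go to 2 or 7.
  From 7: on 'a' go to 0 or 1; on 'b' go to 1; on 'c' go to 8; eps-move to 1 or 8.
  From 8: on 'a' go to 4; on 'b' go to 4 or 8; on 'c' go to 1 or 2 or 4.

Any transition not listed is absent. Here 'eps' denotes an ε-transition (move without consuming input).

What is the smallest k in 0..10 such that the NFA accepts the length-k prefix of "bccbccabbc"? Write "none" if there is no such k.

Start in {0}.
Read 'b': 0→{2}; now {2}.
Read 'c': 2→∅; now ∅.
The set is empty and remains empty for the remaining 8 symbols.
No reachable set along the way intersects F.

none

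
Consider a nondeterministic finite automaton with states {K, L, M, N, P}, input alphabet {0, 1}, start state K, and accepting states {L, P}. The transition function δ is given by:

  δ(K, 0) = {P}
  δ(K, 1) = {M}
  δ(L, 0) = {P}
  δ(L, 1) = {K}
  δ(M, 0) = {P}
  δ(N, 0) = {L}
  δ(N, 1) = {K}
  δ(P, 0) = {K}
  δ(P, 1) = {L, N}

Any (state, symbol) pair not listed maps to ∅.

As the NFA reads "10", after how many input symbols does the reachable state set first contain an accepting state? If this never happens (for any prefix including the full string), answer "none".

2

Start in {K}.
Read '1': K→{M}; now {M}.
Read '0': M→{P}; now {P}.
None of the earlier sets intersect F, but {P} does.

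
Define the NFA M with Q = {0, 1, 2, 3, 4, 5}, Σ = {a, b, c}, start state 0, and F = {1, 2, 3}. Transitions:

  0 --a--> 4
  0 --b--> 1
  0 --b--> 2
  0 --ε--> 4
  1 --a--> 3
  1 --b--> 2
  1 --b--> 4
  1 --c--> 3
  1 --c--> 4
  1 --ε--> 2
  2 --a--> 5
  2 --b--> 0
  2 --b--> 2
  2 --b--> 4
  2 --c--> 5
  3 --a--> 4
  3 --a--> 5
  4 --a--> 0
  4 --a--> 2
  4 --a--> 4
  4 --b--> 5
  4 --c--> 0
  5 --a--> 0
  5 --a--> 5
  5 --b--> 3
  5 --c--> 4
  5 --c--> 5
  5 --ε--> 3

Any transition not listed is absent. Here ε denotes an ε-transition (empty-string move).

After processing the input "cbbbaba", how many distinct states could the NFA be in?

Start: ε-closure({0}) = {0, 4}.
Read 'c': {0, 4} → {0, 4}.
Read 'b': {0, 4} → {1, 2, 3, 5}.
Read 'b': {1, 2, 3, 5} → {0, 2, 3, 4}.
Read 'b': {0, 2, 3, 4} → {0, 1, 2, 3, 4, 5}.
Read 'a': {0, 1, 2, 3, 4, 5} → {0, 2, 3, 4, 5}.
Read 'b': {0, 2, 3, 4, 5} → {0, 1, 2, 3, 4, 5}.
Read 'a': {0, 1, 2, 3, 4, 5} → {0, 2, 3, 4, 5}.
That set has 5 states.

5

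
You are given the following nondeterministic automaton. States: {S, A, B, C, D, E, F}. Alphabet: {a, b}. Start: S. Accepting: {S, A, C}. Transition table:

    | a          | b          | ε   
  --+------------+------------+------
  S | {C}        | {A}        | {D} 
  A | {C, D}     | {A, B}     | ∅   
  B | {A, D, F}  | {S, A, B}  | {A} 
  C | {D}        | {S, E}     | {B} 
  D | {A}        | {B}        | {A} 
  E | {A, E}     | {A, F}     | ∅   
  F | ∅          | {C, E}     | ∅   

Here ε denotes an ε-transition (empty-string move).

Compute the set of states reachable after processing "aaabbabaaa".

{A, B, C, D, E, F}

Start: ε-closure({S}) = {S, A, D}.
Read 'a': S→{C}, A→{C, D}, D→{A}; union {A, C, D}; ε-closure = {A, B, C, D}.
Read 'a': A→{C, D}, B→{A, D, F}, C→{D}, D→{A}; union {A, C, D, F}; ε-closure = {A, B, C, D, F}.
Read 'a': A→{C, D}, B→{A, D, F}, C→{D}, D→{A}, F→∅; union {A, C, D, F}; ε-closure = {A, B, C, D, F}.
Read 'b': A→{A, B}, B→{S, A, B}, C→{S, E}, D→{B}, F→{C, E}; union {S, A, B, C, E}; ε-closure = {S, A, B, C, D, E}.
Read 'b': S→{A}, A→{A, B}, B→{S, A, B}, C→{S, E}, D→{B}, E→{A, F}; union {S, A, B, E, F}; ε-closure = {S, A, B, D, E, F}.
Read 'a': S→{C}, A→{C, D}, B→{A, D, F}, D→{A}, E→{A, E}, F→∅; union {A, C, D, E, F}; ε-closure = {A, B, C, D, E, F}.
Read 'b': A→{A, B}, B→{S, A, B}, C→{S, E}, D→{B}, E→{A, F}, F→{C, E}; union {S, A, B, C, E, F}; ε-closure = {S, A, B, C, D, E, F}.
Read 'a': S→{C}, A→{C, D}, B→{A, D, F}, C→{D}, D→{A}, E→{A, E}, F→∅; union {A, C, D, E, F}; ε-closure = {A, B, C, D, E, F}.
Read 'a': A→{C, D}, B→{A, D, F}, C→{D}, D→{A}, E→{A, E}, F→∅; union {A, C, D, E, F}; ε-closure = {A, B, C, D, E, F}.
Read 'a': A→{C, D}, B→{A, D, F}, C→{D}, D→{A}, E→{A, E}, F→∅; union {A, C, D, E, F}; ε-closure = {A, B, C, D, E, F}.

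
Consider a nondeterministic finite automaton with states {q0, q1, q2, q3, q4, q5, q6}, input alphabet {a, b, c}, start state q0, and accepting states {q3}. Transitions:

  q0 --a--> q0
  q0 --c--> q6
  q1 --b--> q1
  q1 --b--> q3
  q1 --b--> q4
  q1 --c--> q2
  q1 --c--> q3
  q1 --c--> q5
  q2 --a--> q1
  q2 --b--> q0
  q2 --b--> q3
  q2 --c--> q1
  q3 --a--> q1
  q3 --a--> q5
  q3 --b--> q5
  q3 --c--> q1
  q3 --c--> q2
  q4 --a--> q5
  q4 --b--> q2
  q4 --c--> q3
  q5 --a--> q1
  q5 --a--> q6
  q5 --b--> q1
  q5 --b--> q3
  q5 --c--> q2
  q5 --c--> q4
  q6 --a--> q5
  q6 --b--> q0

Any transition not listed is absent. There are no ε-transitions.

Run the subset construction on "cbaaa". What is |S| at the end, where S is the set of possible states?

1

Start in {q0}.
Read 'c': {q0} → {q6}.
Read 'b': {q6} → {q0}.
Read 'a': {q0} → {q0}.
Read 'a': {q0} → {q0}.
Read 'a': {q0} → {q0}.
That set has 1 state.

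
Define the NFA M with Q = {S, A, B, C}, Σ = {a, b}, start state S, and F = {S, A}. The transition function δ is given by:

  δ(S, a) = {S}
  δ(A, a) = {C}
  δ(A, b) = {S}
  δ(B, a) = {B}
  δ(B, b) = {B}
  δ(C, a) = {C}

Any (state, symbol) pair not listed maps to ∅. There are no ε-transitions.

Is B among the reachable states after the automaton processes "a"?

No

Start in {S}.
Read 'a': S→{S}; now {S}.
State B is not in {S}.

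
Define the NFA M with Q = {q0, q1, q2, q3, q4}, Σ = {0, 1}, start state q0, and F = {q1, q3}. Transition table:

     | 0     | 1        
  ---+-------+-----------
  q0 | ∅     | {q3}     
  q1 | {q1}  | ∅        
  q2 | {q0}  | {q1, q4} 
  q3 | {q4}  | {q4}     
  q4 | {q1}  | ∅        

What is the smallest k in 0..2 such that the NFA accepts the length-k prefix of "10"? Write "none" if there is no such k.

1

Start in {q0}.
Read '1': q0→{q3}; now {q3}.
None of the earlier sets intersect F, but {q3} does.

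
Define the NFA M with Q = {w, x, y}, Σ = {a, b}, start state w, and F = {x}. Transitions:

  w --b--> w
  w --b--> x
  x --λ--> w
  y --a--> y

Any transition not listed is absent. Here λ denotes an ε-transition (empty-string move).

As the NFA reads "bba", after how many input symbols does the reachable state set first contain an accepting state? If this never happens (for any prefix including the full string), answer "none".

Start in {w}.
Read 'b': w→{w, x}; now {w, x}.
None of the earlier sets intersect F, but {w, x} does.

1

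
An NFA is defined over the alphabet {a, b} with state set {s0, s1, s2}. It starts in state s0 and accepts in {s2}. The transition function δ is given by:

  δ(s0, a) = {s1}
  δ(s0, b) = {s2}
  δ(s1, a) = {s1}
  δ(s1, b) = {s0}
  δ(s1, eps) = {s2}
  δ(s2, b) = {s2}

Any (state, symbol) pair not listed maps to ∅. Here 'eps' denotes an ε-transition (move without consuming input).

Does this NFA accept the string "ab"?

Yes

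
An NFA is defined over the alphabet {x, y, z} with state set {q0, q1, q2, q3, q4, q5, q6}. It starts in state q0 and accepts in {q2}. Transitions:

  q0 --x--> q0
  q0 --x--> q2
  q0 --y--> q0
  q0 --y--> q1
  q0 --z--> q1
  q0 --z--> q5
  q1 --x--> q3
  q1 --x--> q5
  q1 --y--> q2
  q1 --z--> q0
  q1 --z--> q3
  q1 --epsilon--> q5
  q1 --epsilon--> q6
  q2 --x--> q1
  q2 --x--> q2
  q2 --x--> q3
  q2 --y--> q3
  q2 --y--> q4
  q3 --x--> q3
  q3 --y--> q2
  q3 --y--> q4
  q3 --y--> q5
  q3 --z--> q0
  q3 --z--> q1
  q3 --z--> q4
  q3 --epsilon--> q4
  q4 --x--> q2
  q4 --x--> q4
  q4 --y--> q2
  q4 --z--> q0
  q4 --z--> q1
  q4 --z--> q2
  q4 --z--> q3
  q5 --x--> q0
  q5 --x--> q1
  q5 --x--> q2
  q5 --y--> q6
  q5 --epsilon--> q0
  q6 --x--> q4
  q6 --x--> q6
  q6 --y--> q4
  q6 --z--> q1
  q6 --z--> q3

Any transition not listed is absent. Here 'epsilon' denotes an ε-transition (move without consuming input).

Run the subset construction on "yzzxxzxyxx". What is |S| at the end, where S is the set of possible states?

7

Start in {q0}.
Read 'y': q0→{q0, q1}; union {q0, q1}; ε-closure = {q0, q1, q5, q6}.
Read 'z': q0→{q1, q5}, q1→{q0, q3}, q5→∅, q6→{q1, q3}; union {q0, q1, q3, q5}; ε-closure = {q0, q1, q3, q4, q5, q6}.
Read 'z': q0→{q1, q5}, q1→{q0, q3}, q3→{q0, q1, q4}, q4→{q0, q1, q2, q3}, q5→∅, q6→{q1, q3}; union {q0, q1, q2, q3, q4, q5}; ε-closure = {q0, q1, q2, q3, q4, q5, q6}.
Read 'x': q0→{q0, q2}, q1→{q3, q5}, q2→{q1, q2, q3}, q3→{q3}, q4→{q2, q4}, q5→{q0, q1, q2}, q6→{q4, q6}; now {q0, q1, q2, q3, q4, q5, q6}.
Read 'x': q0→{q0, q2}, q1→{q3, q5}, q2→{q1, q2, q3}, q3→{q3}, q4→{q2, q4}, q5→{q0, q1, q2}, q6→{q4, q6}; now {q0, q1, q2, q3, q4, q5, q6}.
Read 'z': q0→{q1, q5}, q1→{q0, q3}, q2→∅, q3→{q0, q1, q4}, q4→{q0, q1, q2, q3}, q5→∅, q6→{q1, q3}; union {q0, q1, q2, q3, q4, q5}; ε-closure = {q0, q1, q2, q3, q4, q5, q6}.
Read 'x': q0→{q0, q2}, q1→{q3, q5}, q2→{q1, q2, q3}, q3→{q3}, q4→{q2, q4}, q5→{q0, q1, q2}, q6→{q4, q6}; now {q0, q1, q2, q3, q4, q5, q6}.
Read 'y': q0→{q0, q1}, q1→{q2}, q2→{q3, q4}, q3→{q2, q4, q5}, q4→{q2}, q5→{q6}, q6→{q4}; now {q0, q1, q2, q3, q4, q5, q6}.
Read 'x': q0→{q0, q2}, q1→{q3, q5}, q2→{q1, q2, q3}, q3→{q3}, q4→{q2, q4}, q5→{q0, q1, q2}, q6→{q4, q6}; now {q0, q1, q2, q3, q4, q5, q6}.
Read 'x': q0→{q0, q2}, q1→{q3, q5}, q2→{q1, q2, q3}, q3→{q3}, q4→{q2, q4}, q5→{q0, q1, q2}, q6→{q4, q6}; now {q0, q1, q2, q3, q4, q5, q6}.
That set has 7 states.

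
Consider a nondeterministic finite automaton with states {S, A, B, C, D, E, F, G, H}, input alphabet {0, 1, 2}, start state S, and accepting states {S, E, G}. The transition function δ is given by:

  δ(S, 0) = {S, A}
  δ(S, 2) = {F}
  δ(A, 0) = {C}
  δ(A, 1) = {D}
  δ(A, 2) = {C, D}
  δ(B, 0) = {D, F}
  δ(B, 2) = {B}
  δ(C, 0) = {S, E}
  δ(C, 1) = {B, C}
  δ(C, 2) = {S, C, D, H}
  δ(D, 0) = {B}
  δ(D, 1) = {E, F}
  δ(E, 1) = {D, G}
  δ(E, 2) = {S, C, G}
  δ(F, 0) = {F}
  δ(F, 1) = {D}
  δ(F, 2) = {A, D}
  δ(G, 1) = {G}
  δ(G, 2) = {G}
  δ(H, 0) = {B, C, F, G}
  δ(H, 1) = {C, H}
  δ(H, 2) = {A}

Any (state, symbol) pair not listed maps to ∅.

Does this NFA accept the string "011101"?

No

Start in {S}.
Read '0': S→{S, A}; now {S, A}.
Read '1': S→∅, A→{D}; now {D}.
Read '1': D→{E, F}; now {E, F}.
Read '1': E→{D, G}, F→{D}; now {D, G}.
Read '0': D→{B}, G→∅; now {B}.
Read '1': B→∅; now ∅.
The final set ∅ contains no accepting state.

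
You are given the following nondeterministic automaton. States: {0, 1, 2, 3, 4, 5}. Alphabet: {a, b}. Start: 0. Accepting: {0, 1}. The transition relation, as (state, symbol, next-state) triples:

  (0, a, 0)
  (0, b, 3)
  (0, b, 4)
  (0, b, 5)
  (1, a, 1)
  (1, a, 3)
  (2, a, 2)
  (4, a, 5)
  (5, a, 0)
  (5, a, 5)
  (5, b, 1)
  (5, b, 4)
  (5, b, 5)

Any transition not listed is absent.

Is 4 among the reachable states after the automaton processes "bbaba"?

Start in {0}.
Read 'b': {0} → {3, 4, 5}.
Read 'b': {3, 4, 5} → {1, 4, 5}.
Read 'a': {1, 4, 5} → {0, 1, 3, 5}.
Read 'b': {0, 1, 3, 5} → {1, 3, 4, 5}.
Read 'a': {1, 3, 4, 5} → {0, 1, 3, 5}.
State 4 is not in {0, 1, 3, 5}.

No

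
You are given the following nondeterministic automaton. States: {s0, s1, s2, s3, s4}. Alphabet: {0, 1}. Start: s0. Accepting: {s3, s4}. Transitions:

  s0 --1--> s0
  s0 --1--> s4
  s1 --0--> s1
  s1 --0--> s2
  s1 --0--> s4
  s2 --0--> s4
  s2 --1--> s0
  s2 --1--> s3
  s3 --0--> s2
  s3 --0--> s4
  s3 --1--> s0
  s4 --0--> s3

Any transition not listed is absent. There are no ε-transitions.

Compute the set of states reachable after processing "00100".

Start in {s0}.
Read '0': {s0} → ∅.
The set is empty and remains empty for the remaining 4 symbols.

∅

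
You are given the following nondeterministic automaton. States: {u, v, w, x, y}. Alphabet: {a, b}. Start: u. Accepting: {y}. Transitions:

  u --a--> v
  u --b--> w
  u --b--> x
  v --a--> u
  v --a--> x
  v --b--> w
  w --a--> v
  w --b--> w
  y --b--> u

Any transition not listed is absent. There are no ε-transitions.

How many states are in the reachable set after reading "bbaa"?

2

Start in {u}.
Read 'b': u→{w, x}; now {w, x}.
Read 'b': w→{w}, x→∅; now {w}.
Read 'a': w→{v}; now {v}.
Read 'a': v→{u, x}; now {u, x}.
That set has 2 states.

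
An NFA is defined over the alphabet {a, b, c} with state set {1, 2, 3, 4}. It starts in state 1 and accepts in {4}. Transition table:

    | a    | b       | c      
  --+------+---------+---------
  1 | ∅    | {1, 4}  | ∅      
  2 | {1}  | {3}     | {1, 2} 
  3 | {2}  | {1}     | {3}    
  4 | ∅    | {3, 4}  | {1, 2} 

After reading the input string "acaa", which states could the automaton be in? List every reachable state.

∅

Start in {1}.
Read 'a': 1→∅; now ∅.
The set is empty and remains empty for the remaining 3 symbols.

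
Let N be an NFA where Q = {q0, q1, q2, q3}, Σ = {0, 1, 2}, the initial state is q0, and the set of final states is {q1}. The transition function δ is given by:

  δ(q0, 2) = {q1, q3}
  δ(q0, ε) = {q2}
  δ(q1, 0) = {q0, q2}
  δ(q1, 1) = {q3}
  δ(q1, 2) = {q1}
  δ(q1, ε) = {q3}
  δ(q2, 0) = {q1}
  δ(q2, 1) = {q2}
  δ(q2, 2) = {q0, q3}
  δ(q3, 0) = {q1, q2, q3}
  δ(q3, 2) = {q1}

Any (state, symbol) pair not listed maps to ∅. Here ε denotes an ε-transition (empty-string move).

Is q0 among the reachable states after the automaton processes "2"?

Yes

Start: ε-closure({q0}) = {q0, q2}.
Read '2': q0→{q1, q3}, q2→{q0, q3}; union {q0, q1, q3}; ε-closure = {q0, q1, q2, q3}.
State q0 is in {q0, q1, q2, q3}.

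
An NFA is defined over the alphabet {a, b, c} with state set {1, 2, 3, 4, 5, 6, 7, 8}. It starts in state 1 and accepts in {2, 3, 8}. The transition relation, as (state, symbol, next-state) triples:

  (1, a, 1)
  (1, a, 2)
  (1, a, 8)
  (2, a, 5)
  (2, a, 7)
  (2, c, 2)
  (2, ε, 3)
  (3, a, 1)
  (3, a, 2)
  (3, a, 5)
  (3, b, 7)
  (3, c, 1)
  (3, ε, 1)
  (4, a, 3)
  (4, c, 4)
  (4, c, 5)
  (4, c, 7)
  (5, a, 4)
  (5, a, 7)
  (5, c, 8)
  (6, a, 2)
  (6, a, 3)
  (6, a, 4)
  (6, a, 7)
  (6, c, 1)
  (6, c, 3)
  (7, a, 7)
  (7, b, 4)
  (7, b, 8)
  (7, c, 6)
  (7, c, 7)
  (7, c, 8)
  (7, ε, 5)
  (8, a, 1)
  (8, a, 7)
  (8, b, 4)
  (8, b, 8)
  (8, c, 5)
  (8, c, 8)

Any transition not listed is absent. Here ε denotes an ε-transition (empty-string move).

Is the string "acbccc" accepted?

Start in {1}.
Read 'a': {1} → {1, 2, 3, 8}.
Read 'c': {1, 2, 3, 8} → {1, 2, 3, 5, 8}.
Read 'b': {1, 2, 3, 5, 8} → {4, 5, 7, 8}.
Read 'c': {4, 5, 7, 8} → {4, 5, 6, 7, 8}.
Read 'c': {4, 5, 6, 7, 8} → {1, 3, 4, 5, 6, 7, 8}.
Read 'c': {1, 3, 4, 5, 6, 7, 8} → {1, 3, 4, 5, 6, 7, 8}.
The final set {1, 3, 4, 5, 6, 7, 8} contains the accepting states 3, 8.

Yes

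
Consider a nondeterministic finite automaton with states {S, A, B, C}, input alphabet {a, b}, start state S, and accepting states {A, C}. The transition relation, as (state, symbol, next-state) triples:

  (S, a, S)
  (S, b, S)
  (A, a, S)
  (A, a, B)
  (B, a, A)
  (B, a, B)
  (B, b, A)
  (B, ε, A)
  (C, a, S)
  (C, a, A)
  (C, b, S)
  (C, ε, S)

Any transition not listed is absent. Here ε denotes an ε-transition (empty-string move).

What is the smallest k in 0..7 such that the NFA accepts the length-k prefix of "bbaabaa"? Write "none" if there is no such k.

Start in {S}.
Read 'b': S→{S}; now {S}.
Read 'b': S→{S}; now {S}.
Read 'a': S→{S}; now {S}.
Read 'a': S→{S}; now {S}.
Read 'b': S→{S}; now {S}.
Read 'a': S→{S}; now {S}.
Read 'a': S→{S}; now {S}.
No reachable set along the way intersects F.

none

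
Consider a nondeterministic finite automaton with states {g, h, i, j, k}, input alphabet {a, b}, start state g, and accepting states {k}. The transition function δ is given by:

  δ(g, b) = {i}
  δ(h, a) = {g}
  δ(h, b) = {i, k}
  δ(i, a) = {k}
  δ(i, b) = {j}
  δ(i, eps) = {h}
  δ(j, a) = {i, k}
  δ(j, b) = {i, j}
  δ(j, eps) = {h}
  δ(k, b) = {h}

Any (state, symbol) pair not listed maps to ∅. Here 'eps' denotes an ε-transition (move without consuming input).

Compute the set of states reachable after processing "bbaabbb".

Start in {g}.
Read 'b': g→{i}; union {i}; ε-closure = {h, i}.
Read 'b': h→{i, k}, i→{j}; union {i, j, k}; ε-closure = {h, i, j, k}.
Read 'a': h→{g}, i→{k}, j→{i, k}, k→∅; union {g, i, k}; ε-closure = {g, h, i, k}.
Read 'a': g→∅, h→{g}, i→{k}, k→∅; now {g, k}.
Read 'b': g→{i}, k→{h}; now {h, i}.
Read 'b': h→{i, k}, i→{j}; union {i, j, k}; ε-closure = {h, i, j, k}.
Read 'b': h→{i, k}, i→{j}, j→{i, j}, k→{h}; now {h, i, j, k}.

{h, i, j, k}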